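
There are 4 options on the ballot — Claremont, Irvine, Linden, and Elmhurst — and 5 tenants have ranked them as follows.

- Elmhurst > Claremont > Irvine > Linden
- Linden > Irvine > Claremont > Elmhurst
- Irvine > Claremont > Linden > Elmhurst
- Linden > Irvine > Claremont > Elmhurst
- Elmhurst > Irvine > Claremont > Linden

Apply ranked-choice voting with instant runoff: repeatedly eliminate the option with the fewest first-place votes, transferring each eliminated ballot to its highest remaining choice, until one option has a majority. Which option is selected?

Round 1: Linden 2, Elmhurst 2, Irvine 1, Claremont 0. Claremont has the fewest and is eliminated.
Round 2: Linden 2, Elmhurst 2, Irvine 1. Irvine has the fewest and is eliminated.
Round 3: Linden 3, Elmhurst 2. Linden has a majority.

Linden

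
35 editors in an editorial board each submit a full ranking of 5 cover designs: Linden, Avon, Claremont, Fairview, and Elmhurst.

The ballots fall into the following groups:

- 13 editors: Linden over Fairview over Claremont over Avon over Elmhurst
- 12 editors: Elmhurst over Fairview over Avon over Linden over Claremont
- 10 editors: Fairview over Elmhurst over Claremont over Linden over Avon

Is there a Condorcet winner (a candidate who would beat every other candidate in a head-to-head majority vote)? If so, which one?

Head-to-head results (35 voters total):
Linden vs Avon: Linden wins 23–12.
Linden vs Claremont: Linden wins 25–10.
Linden vs Fairview: Fairview wins 22–13.
Linden vs Elmhurst: Elmhurst wins 22–13.
Avon vs Claremont: Claremont wins 23–12.
Avon vs Fairview: Fairview wins 35–0.
Avon vs Elmhurst: Elmhurst wins 22–13.
Claremont vs Fairview: Fairview wins 35–0.
Claremont vs Elmhurst: Elmhurst wins 22–13.
Fairview vs Elmhurst: Fairview wins 23–12.
Fairview beats each rival — Linden (22–13), Avon (35–0), Claremont (35–0), Elmhurst (23–12) — so Fairview is the Condorcet winner.

Fairview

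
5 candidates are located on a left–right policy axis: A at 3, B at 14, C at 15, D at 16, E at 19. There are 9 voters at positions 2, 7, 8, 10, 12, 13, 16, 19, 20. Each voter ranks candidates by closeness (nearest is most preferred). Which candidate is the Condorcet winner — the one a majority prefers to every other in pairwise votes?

B

With single-peaked preferences on a line, the Condorcet winner is the candidate closest to the median voter.
The median voter (position 12) is closest to B at 14.
Check: B vs C — voters closer to B: 6 of 9.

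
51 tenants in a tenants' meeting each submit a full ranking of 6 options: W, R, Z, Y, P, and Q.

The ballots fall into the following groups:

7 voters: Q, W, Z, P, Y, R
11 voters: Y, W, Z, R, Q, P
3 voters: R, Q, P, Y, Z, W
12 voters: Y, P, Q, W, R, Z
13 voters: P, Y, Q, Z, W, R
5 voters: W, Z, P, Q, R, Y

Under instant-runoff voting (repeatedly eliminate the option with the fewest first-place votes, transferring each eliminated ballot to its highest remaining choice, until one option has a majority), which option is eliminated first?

Z

Round 1: Y 23, P 13, Q 7, W 5, R 3, Z 0. Z has the fewest and is eliminated.
Round 2: Y 23, P 13, Q 7, W 5, R 3. R has the fewest and is eliminated.
Round 3: Y 23, P 13, Q 10, W 5. W has the fewest and is eliminated.
Round 4: Y 23, P 18, Q 10. Q has the fewest and is eliminated.
Round 5: P 28, Y 23. P has a majority.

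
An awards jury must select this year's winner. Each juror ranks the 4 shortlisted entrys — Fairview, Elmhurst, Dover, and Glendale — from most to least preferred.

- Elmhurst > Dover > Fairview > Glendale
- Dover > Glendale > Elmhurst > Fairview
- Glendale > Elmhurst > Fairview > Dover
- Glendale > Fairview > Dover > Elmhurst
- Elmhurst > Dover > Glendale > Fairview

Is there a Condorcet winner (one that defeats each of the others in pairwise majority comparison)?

Head-to-head results (5 voters total):
Fairview vs Elmhurst: Elmhurst wins 4–1.
Fairview vs Dover: Dover wins 3–2.
Fairview vs Glendale: Glendale wins 4–1.
Elmhurst vs Dover: Elmhurst wins 3–2.
Elmhurst vs Glendale: Glendale wins 3–2.
Dover vs Glendale: Dover wins 3–2.
No candidate beats all others: Elmhurst beats Dover beats Glendale beats Elmhurst, a majority cycle.

No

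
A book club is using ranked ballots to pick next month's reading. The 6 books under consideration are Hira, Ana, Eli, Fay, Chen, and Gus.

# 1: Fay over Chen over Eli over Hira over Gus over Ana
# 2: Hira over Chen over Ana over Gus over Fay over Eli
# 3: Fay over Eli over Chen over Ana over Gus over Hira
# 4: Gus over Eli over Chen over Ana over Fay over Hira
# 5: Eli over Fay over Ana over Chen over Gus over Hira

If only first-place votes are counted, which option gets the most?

Fay

First-place vote totals:
  Hira: 1
  Ana: 0
  Eli: 1
  Fay: 2
  Chen: 0
  Gus: 1
Fay has the most first-place votes.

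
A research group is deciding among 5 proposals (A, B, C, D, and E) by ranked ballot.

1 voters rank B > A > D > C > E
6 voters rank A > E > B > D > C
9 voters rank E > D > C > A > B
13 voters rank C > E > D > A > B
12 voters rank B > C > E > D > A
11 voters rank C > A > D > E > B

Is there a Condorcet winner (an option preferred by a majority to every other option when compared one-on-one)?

Head-to-head results (52 voters total):
A vs B: A wins 39–13.
A vs C: C wins 45–7.
A vs D: D wins 34–18.
A vs E: E wins 34–18.
B vs C: C wins 33–19.
B vs D: D wins 33–19.
B vs E: E wins 39–13.
C vs D: C wins 36–16.
C vs E: C wins 37–15.
D vs E: E wins 40–12.
C beats each rival — A (45–7), B (33–19), D (36–16), E (37–15) — so C is the Condorcet winner.

Yes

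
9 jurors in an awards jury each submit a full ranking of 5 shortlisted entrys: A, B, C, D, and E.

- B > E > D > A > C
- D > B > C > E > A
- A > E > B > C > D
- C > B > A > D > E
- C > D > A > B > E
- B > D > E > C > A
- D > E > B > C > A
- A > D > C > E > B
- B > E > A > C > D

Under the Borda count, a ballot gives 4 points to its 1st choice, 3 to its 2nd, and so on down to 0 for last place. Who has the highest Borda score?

B

Borda scores:
  A: 1 + 0 + 4 + 2 + 2 + 0 + 0 + 4 + 2 = 15
  B: 4 + 3 + 2 + 3 + 1 + 4 + 2 + 0 + 4 = 23
  C: 0 + 2 + 1 + 4 + 4 + 1 + 1 + 2 + 1 = 16
  D: 2 + 4 + 0 + 1 + 3 + 3 + 4 + 3 + 0 = 20
  E: 3 + 1 + 3 + 0 + 0 + 2 + 3 + 1 + 3 = 16
B has the highest total.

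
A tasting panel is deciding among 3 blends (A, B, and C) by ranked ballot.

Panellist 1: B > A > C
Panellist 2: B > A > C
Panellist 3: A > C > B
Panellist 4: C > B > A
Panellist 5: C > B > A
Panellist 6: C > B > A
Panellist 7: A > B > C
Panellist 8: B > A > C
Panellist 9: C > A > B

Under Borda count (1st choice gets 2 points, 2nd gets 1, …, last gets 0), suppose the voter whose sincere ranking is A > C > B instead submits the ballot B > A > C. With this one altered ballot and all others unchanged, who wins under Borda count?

Borda totals with the altered ballot: A 7, B 12, C 8.
The winner is unchanged: still B.

B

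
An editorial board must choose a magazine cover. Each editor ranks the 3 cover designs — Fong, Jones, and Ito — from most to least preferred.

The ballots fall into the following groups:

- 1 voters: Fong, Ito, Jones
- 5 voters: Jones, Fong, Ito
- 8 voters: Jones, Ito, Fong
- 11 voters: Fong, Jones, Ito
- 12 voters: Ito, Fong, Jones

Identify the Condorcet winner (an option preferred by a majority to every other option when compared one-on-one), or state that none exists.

No Condorcet winner

Head-to-head results (37 voters total):
Fong vs Jones: Fong wins 24–13.
Fong vs Ito: Ito wins 20–17.
Jones vs Ito: Jones wins 24–13.
No candidate beats all others: Fong beats Jones beats Ito beats Fong, a majority cycle.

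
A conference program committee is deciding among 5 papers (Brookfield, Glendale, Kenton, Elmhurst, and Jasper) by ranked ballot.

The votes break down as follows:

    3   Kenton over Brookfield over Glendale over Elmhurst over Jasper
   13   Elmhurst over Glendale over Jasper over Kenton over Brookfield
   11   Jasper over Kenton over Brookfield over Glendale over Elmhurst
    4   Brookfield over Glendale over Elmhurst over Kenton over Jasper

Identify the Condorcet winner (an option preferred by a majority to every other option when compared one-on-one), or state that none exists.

Head-to-head results (31 voters total):
Brookfield vs Glendale: Brookfield wins 18–13.
Brookfield vs Kenton: Kenton wins 27–4.
Brookfield vs Elmhurst: Brookfield wins 18–13.
Brookfield vs Jasper: Jasper wins 24–7.
Glendale vs Kenton: Glendale wins 17–14.
Glendale vs Elmhurst: Glendale wins 18–13.
Glendale vs Jasper: Glendale wins 20–11.
Kenton vs Elmhurst: Elmhurst wins 17–14.
Kenton vs Jasper: Jasper wins 24–7.
Elmhurst vs Jasper: Elmhurst wins 20–11.
No candidate beats all others: Brookfield beats Glendale beats Kenton beats Brookfield, a majority cycle.

No Condorcet winner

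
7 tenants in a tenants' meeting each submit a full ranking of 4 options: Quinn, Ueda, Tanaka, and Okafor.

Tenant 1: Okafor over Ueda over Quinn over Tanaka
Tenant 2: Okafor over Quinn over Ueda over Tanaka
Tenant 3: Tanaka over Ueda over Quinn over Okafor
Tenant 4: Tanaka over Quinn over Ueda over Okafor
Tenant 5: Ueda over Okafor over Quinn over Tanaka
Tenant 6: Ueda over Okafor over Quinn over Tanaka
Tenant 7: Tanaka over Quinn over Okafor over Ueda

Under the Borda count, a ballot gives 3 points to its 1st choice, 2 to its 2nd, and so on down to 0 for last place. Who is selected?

Ueda

Borda scores:
  Quinn: 1 + 2 + 1 + 2 + 1 + 1 + 2 = 10
  Ueda: 2 + 1 + 2 + 1 + 3 + 3 + 0 = 12
  Tanaka: 0 + 0 + 3 + 3 + 0 + 0 + 3 = 9
  Okafor: 3 + 3 + 0 + 0 + 2 + 2 + 1 = 11
Ueda has the highest total.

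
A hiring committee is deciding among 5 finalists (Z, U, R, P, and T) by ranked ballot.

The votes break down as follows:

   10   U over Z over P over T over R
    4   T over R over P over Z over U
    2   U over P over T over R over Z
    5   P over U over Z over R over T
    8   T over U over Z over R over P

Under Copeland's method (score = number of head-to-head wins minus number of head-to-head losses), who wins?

U

Pairwise results:
  Z vs U: U wins 25–4.
  Z vs R: Z wins 23–6.
  Z vs P: Z wins 18–11.
  Z vs T: Z wins 15–14.
  U vs R: U wins 25–4.
  U vs P: U wins 20–9.
  U vs T: U wins 17–12.
  R vs P: P wins 17–12.
  R vs T: T wins 24–5.
  P vs T: P wins 17–12.
Copeland scores (wins − losses):
  Z: 3 − 1 = 2
  U: 4 − 0 = 4
  R: 0 − 4 = -4
  P: 2 − 2 = 0
  T: 1 − 3 = -2
U has the best Copeland score.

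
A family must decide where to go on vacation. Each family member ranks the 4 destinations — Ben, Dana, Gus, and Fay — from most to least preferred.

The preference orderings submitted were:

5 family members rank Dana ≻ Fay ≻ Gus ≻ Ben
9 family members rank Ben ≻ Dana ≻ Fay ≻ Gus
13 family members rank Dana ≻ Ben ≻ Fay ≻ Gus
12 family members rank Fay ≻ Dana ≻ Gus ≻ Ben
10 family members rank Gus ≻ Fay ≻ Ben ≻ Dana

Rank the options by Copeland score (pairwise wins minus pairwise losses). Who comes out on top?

Pairwise results:
  Ben vs Dana: Dana wins 30–19.
  Ben vs Gus: Gus wins 27–22.
  Ben vs Fay: Fay wins 27–22.
  Dana vs Gus: Dana wins 39–10.
  Dana vs Fay: Dana wins 27–22.
  Gus vs Fay: Fay wins 39–10.
Copeland scores (wins − losses):
  Ben: 0 − 3 = -3
  Dana: 3 − 0 = 3
  Gus: 1 − 2 = -1
  Fay: 2 − 1 = 1
Dana has the best Copeland score.

Dana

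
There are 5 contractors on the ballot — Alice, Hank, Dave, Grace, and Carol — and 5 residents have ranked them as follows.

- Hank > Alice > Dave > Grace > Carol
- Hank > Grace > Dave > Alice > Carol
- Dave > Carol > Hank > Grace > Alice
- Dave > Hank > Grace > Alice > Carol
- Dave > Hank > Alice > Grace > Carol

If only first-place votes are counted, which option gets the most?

Dave

First-place vote totals:
  Alice: 0
  Hank: 2
  Dave: 3
  Grace: 0
  Carol: 0
Dave has the most first-place votes.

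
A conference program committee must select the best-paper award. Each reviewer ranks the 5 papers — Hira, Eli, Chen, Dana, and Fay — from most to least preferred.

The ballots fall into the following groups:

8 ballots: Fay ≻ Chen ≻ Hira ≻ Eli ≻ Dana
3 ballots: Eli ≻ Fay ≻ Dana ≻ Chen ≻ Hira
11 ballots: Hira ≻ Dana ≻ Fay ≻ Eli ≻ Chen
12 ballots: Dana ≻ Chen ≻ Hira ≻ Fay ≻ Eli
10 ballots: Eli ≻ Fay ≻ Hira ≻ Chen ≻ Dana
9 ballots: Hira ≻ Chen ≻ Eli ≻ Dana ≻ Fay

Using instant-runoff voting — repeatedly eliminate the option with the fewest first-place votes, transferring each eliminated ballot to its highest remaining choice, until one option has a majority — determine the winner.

Round 1: Hira 20, Eli 13, Dana 12, Fay 8, Chen 0. Chen has the fewest and is eliminated.
Round 2: Hira 20, Eli 13, Dana 12, Fay 8. Fay has the fewest and is eliminated.
Round 3: Hira 28, Eli 13, Dana 12. Hira has a majority.

Hira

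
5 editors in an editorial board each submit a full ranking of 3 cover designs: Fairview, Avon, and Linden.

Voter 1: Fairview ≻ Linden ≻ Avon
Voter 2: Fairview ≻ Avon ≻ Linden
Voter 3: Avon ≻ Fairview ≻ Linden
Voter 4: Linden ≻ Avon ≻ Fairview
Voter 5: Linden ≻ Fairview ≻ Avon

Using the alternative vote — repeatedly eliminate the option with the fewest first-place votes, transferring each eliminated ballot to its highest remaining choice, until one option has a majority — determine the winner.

Fairview

Round 1: Fairview 2, Linden 2, Avon 1. Avon has the fewest and is eliminated.
Round 2: Fairview 3, Linden 2. Fairview has a majority.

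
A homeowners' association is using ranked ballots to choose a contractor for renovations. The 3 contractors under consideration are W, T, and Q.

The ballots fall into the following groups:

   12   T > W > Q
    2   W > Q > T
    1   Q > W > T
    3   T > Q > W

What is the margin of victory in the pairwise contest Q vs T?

12

Ballots ranking Q above T: 2+1 = 3.
Ballots ranking T above Q: 12+3 = 15.
T wins 15–3, a margin of 12.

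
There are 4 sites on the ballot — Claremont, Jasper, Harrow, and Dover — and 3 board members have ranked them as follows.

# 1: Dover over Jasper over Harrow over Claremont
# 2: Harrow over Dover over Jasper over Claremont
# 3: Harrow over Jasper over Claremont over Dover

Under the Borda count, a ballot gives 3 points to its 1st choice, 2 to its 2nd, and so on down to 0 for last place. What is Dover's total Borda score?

5

Borda scores:
  Claremont: 0 + 0 + 1 = 1
  Jasper: 2 + 1 + 2 = 5
  Harrow: 1 + 3 + 3 = 7
  Dover: 3 + 2 + 0 = 5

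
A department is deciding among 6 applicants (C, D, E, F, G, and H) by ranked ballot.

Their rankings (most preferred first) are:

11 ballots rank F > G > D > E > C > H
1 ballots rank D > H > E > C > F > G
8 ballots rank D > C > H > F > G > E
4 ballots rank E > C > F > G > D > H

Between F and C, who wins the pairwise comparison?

C

Ballots ranking F above C: 11.
Ballots ranking C above F: 1+8+4 = 13.
C wins the head-to-head, 13–11.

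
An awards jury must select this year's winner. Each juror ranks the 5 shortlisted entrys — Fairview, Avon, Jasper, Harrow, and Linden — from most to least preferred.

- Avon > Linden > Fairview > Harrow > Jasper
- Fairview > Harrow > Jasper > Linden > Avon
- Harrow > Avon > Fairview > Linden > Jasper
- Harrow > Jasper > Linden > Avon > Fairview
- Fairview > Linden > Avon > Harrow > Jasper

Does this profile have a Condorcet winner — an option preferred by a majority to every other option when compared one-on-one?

No

Head-to-head results (5 voters total):
Fairview vs Avon: Avon wins 3–2.
Fairview vs Jasper: Fairview wins 4–1.
Fairview vs Harrow: Fairview wins 3–2.
Fairview vs Linden: Fairview wins 3–2.
Avon vs Jasper: Avon wins 3–2.
Avon vs Harrow: Harrow wins 3–2.
Avon vs Linden: Linden wins 3–2.
Jasper vs Harrow: Harrow wins 5–0.
Jasper vs Linden: Linden wins 3–2.
Harrow vs Linden: Harrow wins 3–2.
No candidate beats all others: Fairview beats Harrow beats Avon beats Fairview, a majority cycle.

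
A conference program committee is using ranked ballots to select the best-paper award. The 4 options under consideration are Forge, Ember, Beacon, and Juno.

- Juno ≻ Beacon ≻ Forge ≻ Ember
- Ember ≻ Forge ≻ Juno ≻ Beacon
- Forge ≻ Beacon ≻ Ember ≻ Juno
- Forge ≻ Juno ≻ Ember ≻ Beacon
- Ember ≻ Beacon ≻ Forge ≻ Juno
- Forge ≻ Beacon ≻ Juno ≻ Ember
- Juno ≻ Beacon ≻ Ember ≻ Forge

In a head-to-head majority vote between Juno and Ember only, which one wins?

Ballots ranking Juno above Ember: 4.
Ballots ranking Ember above Juno: 3.
Juno wins the head-to-head, 4–3.

Juno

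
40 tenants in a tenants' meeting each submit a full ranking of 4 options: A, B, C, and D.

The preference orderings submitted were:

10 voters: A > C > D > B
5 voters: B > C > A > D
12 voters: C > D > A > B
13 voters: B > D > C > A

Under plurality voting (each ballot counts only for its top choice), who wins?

B

First-place vote totals:
  A: 10
  B: 18
  C: 12
  D: 0
B has the most first-place votes.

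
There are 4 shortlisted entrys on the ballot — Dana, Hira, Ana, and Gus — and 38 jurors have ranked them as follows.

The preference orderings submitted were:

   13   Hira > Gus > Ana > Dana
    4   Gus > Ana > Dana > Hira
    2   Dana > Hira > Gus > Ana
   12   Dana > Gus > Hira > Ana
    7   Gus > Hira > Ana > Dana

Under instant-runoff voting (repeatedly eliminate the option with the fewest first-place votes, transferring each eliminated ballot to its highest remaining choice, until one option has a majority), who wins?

Hira

Round 1: Dana 14, Hira 13, Gus 11, Ana 0. Ana has the fewest and is eliminated.
Round 2: Dana 14, Hira 13, Gus 11. Gus has the fewest and is eliminated.
Round 3: Hira 20, Dana 18. Hira has a majority.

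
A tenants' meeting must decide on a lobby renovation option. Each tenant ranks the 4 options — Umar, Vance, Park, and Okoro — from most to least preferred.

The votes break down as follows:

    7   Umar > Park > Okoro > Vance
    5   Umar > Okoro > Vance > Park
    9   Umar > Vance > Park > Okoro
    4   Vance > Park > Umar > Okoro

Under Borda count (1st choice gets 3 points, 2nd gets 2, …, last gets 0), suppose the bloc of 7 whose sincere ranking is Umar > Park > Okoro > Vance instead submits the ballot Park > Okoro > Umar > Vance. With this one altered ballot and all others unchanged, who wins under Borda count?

Umar

Borda totals with the altered ballot: Umar 53, Vance 35, Park 38, Okoro 24.
The winner is unchanged: still Umar.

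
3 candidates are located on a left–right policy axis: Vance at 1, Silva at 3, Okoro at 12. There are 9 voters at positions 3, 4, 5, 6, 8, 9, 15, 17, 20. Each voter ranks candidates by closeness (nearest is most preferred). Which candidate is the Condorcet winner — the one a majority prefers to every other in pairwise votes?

Okoro

With single-peaked preferences on a line, the Condorcet winner is the candidate closest to the median voter.
The median voter (position 8) is closest to Okoro at 12.
Check: Okoro vs Vance — voters closer to Okoro: 5 of 9.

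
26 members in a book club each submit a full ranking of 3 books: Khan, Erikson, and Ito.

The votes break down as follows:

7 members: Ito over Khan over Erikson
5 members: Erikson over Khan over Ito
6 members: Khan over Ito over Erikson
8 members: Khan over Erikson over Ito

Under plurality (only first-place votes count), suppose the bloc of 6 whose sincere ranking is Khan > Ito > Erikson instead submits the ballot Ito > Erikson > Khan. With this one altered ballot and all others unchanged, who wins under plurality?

Ito

First-place totals with the altered ballot: Khan 8, Erikson 5, Ito 13.
The switch changes the winner from Khan to Ito.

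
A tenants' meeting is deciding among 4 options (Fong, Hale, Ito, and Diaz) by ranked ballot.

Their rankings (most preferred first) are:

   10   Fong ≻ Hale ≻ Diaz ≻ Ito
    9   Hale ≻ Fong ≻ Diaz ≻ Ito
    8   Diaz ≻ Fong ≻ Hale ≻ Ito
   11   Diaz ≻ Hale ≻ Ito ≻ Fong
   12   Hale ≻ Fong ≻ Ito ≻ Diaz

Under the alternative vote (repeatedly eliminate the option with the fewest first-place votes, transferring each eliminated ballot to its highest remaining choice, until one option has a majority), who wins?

Hale

Round 1: Hale 21, Diaz 19, Fong 10, Ito 0. Ito has the fewest and is eliminated.
Round 2: Hale 21, Diaz 19, Fong 10. Fong has the fewest and is eliminated.
Round 3: Hale 31, Diaz 19. Hale has a majority.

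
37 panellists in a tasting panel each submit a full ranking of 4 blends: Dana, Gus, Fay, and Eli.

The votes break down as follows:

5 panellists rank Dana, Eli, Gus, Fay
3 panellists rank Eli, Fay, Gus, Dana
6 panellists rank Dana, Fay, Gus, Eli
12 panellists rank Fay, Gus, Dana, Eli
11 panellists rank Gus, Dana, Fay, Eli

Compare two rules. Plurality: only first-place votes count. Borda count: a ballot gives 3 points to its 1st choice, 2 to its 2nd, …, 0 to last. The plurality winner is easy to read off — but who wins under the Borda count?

Plurality first-place counts: Dana 11, Gus 11, Fay 12, Eli 3 → Fay.
Borda totals: Dana 67, Gus 71, Fay 65, Eli 19 → Gus.

Gus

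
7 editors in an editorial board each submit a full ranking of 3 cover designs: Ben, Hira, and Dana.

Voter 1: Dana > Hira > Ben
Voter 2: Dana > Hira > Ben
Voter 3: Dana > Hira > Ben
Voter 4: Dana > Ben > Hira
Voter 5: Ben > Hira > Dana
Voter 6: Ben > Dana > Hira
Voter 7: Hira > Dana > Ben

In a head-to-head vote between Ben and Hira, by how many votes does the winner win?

1

Ballots ranking Ben above Hira: 3.
Ballots ranking Hira above Ben: 4.
Hira wins 4–3, a margin of 1.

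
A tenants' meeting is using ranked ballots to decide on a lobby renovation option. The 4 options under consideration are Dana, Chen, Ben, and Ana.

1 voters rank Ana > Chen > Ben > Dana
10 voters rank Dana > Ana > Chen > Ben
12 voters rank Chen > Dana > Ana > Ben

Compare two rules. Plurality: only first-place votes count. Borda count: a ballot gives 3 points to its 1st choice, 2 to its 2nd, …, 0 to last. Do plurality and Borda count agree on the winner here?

Plurality first-place counts: Dana 10, Chen 12, Ben 0, Ana 1 → Chen.
Borda totals: Dana 54, Chen 48, Ben 1, Ana 35 → Dana.
The two rules disagree: plurality picks Chen, Borda picks Dana.

No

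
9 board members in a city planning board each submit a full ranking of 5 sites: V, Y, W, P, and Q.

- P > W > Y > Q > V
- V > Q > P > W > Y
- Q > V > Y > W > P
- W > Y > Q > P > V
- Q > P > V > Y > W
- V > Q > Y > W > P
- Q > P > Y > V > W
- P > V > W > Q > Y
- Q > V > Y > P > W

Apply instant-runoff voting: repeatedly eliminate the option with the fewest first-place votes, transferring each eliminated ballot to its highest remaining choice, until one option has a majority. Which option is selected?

Q

Round 1: Q 4, V 2, P 2, W 1, Y 0. Y has the fewest and is eliminated.
Round 2: Q 4, V 2, P 2, W 1. W has the fewest and is eliminated.
Round 3: Q 5, V 2, P 2. Q has a majority.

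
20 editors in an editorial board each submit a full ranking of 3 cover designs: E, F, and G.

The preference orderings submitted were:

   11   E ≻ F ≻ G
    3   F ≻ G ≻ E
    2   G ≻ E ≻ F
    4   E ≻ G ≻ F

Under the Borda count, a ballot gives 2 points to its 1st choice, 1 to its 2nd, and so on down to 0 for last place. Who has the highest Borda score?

E

Borda scores:
  E: 11·2 + 3·0 + 2·1 + 4·2 = 32
  F: 11·1 + 3·2 + 2·0 + 4·0 = 17
  G: 11·0 + 3·1 + 2·2 + 4·1 = 11
E has the highest total.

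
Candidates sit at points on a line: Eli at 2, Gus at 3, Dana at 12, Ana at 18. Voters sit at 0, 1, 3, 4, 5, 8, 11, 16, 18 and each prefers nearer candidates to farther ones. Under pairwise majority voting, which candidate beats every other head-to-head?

Gus

With single-peaked preferences on a line, the Condorcet winner is the candidate closest to the median voter.
The median voter (position 5) is closest to Gus at 3.
Check: Gus vs Eli — voters closer to Gus: 7 of 9.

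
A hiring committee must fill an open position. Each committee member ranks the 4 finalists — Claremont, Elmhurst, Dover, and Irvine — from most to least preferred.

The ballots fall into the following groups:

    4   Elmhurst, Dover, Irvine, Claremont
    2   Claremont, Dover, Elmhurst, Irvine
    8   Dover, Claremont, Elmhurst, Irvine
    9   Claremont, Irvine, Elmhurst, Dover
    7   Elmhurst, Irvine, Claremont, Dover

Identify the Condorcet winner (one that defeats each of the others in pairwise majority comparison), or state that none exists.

Claremont

Head-to-head results (30 voters total):
Claremont vs Elmhurst: Claremont wins 19–11.
Claremont vs Dover: Claremont wins 18–12.
Claremont vs Irvine: Claremont wins 19–11.
Elmhurst vs Dover: Elmhurst wins 20–10.
Elmhurst vs Irvine: Elmhurst wins 21–9.
Dover vs Irvine: Irvine wins 16–14.
Claremont beats each rival — Elmhurst (19–11), Dover (18–12), Irvine (19–11) — so Claremont is the Condorcet winner.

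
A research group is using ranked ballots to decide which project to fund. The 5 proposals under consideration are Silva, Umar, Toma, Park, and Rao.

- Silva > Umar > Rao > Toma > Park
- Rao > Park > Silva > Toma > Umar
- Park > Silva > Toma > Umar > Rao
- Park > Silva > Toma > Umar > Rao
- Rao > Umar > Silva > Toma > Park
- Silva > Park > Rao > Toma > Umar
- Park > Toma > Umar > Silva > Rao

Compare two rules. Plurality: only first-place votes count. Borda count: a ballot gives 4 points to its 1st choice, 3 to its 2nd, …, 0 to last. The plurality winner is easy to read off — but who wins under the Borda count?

Plurality first-place counts: Silva 2, Umar 0, Toma 0, Park 3, Rao 2 → Park.
Borda totals: Silva 19, Umar 10, Toma 11, Park 18, Rao 12 → Silva.

Silva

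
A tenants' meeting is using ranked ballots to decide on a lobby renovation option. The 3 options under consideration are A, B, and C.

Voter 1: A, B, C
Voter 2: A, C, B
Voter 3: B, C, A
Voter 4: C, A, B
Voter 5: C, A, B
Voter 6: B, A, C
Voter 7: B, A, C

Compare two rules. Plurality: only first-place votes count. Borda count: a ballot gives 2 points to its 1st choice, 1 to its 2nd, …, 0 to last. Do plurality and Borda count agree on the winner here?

No

Plurality first-place counts: A 2, B 3, C 2 → B.
Borda totals: A 8, B 7, C 6 → A.
The two rules disagree: plurality picks B, Borda picks A.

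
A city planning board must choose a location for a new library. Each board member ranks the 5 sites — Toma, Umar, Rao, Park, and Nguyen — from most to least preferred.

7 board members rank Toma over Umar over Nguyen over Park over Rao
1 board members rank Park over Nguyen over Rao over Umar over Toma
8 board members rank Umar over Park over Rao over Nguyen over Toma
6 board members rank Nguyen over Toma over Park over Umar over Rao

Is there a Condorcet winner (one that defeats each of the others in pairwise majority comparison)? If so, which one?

Head-to-head results (22 voters total):
Toma vs Umar: Toma wins 13–9.
Toma vs Rao: Toma wins 13–9.
Toma vs Park: Toma wins 13–9.
Toma vs Nguyen: Nguyen wins 15–7.
Umar vs Rao: Umar wins 21–1.
Umar vs Park: Umar wins 15–7.
Umar vs Nguyen: Umar wins 15–7.
Rao vs Park: Park wins 22–0.
Rao vs Nguyen: Nguyen wins 14–8.
Park vs Nguyen: Nguyen wins 13–9.
No candidate beats all others: Toma beats Umar beats Nguyen beats Toma, a majority cycle.

No Condorcet winner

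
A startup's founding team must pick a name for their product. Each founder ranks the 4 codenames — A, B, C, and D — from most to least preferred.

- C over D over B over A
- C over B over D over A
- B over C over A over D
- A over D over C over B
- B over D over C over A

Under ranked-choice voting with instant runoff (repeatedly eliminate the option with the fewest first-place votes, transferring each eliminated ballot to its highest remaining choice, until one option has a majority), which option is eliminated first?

Round 1: B 2, C 2, A 1, D 0. D has the fewest and is eliminated.
Round 2: B 2, C 2, A 1. A has the fewest and is eliminated.
Round 3: C 3, B 2. C has a majority.

D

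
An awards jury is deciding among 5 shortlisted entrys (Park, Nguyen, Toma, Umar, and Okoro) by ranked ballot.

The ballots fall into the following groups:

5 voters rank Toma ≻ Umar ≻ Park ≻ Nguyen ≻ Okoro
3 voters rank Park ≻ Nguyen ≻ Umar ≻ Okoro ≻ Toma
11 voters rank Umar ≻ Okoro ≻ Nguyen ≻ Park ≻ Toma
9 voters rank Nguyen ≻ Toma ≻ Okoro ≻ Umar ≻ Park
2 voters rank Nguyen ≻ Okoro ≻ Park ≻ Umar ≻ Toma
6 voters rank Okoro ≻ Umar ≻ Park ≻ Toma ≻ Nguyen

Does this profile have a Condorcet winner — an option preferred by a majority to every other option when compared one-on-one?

Yes

Head-to-head results (36 voters total):
Park vs Nguyen: Nguyen wins 22–14.
Park vs Toma: Park wins 22–14.
Park vs Umar: Umar wins 31–5.
Park vs Okoro: Okoro wins 28–8.
Nguyen vs Toma: Nguyen wins 25–11.
Nguyen vs Umar: Umar wins 22–14.
Nguyen vs Okoro: Nguyen wins 19–17.
Toma vs Umar: Umar wins 22–14.
Toma vs Okoro: Okoro wins 22–14.
Umar vs Okoro: Umar wins 19–17.
Umar beats each rival — Park (31–5), Nguyen (22–14), Toma (22–14), Okoro (19–17) — so Umar is the Condorcet winner.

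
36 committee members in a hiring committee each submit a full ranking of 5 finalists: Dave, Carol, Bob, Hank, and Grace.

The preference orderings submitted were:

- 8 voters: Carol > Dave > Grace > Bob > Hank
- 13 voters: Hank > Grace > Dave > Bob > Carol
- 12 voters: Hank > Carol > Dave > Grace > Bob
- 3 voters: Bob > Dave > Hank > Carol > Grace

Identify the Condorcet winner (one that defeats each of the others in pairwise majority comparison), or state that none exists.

Head-to-head results (36 voters total):
Dave vs Carol: Carol wins 20–16.
Dave vs Bob: Dave wins 33–3.
Dave vs Hank: Hank wins 25–11.
Dave vs Grace: Dave wins 23–13.
Carol vs Bob: Carol wins 20–16.
Carol vs Hank: Hank wins 28–8.
Carol vs Grace: Carol wins 23–13.
Bob vs Hank: Hank wins 25–11.
Bob vs Grace: Grace wins 33–3.
Hank vs Grace: Hank wins 28–8.
Hank beats each rival — Dave (25–11), Carol (28–8), Bob (25–11), Grace (28–8) — so Hank is the Condorcet winner.

Hank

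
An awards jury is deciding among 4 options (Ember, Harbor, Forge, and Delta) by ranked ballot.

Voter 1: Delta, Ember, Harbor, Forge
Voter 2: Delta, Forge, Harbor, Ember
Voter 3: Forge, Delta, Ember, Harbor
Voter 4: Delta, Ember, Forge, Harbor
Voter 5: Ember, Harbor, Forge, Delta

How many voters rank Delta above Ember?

4

Ballots ranking Delta above Ember: 4.
Ballots ranking Ember above Delta: 1.
So 4 of 5 voters prefer Delta to Ember.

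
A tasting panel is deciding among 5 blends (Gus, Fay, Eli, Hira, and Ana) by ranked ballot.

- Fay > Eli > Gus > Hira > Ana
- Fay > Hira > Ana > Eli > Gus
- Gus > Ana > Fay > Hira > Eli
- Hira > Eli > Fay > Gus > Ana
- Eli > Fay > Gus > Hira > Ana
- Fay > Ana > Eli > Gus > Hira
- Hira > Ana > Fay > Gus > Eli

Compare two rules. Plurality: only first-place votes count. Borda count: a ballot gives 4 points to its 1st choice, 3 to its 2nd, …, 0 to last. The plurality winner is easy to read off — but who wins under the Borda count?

Fay

Plurality first-place counts: Gus 1, Fay 3, Eli 1, Hira 2, Ana 0 → Fay.
Borda totals: Gus 11, Fay 21, Eli 13, Hira 14, Ana 11 → Fay.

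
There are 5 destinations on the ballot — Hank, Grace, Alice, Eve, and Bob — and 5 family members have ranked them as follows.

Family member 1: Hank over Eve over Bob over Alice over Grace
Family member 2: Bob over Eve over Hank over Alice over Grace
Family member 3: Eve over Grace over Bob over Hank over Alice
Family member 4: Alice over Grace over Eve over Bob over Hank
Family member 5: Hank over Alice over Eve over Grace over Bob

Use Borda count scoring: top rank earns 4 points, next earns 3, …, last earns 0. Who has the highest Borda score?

Borda scores:
  Hank: 4 + 2 + 1 + 0 + 4 = 11
  Grace: 0 + 0 + 3 + 3 + 1 = 7
  Alice: 1 + 1 + 0 + 4 + 3 = 9
  Eve: 3 + 3 + 4 + 2 + 2 = 14
  Bob: 2 + 4 + 2 + 1 + 0 = 9
Eve has the highest total.

Eve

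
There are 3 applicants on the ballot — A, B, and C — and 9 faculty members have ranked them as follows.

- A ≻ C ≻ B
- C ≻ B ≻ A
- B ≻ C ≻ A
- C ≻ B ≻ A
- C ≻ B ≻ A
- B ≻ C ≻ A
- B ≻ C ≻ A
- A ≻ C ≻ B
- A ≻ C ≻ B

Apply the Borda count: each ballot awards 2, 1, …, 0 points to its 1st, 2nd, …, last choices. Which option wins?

Borda scores:
  A: 2 + 0 + 0 + 0 + 0 + 0 + 0 + 2 + 2 = 6
  B: 0 + 1 + 2 + 1 + 1 + 2 + 2 + 0 + 0 = 9
  C: 1 + 2 + 1 + 2 + 2 + 1 + 1 + 1 + 1 = 12
C has the highest total.

C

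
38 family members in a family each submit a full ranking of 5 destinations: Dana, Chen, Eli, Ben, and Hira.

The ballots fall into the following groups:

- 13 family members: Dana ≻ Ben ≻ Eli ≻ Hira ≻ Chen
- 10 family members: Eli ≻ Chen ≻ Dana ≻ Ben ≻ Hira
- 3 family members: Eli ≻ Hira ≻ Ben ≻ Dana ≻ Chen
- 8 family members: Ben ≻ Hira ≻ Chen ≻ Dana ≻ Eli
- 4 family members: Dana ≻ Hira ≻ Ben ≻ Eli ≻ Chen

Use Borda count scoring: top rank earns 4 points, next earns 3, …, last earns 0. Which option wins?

Borda scores:
  Dana: 13·4 + 10·2 + 3·1 + 8·1 + 4·4 = 99
  Chen: 13·0 + 10·3 + 3·0 + 8·2 + 4·0 = 46
  Eli: 13·2 + 10·4 + 3·4 + 8·0 + 4·1 = 82
  Ben: 13·3 + 10·1 + 3·2 + 8·4 + 4·2 = 95
  Hira: 13·1 + 10·0 + 3·3 + 8·3 + 4·3 = 58
Dana has the highest total.

Dana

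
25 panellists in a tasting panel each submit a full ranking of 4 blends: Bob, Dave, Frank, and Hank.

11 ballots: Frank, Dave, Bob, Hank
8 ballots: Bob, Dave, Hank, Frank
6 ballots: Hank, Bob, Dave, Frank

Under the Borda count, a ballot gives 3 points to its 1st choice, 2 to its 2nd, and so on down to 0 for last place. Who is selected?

Borda scores:
  Bob: 11·1 + 8·3 + 6·2 = 47
  Dave: 11·2 + 8·2 + 6·1 = 44
  Frank: 11·3 + 8·0 + 6·0 = 33
  Hank: 11·0 + 8·1 + 6·3 = 26
Bob has the highest total.

Bob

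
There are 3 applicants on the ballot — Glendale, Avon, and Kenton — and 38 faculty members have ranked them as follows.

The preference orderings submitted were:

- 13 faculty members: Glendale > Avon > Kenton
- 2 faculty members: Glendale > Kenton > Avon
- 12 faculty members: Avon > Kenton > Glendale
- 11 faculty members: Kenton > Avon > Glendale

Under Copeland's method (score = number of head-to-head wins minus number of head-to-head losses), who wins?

Avon

Pairwise results:
  Glendale vs Avon: Avon wins 23–15.
  Glendale vs Kenton: Kenton wins 23–15.
  Avon vs Kenton: Avon wins 25–13.
Copeland scores (wins − losses):
  Glendale: 0 − 2 = -2
  Avon: 2 − 0 = 2
  Kenton: 1 − 1 = 0
Avon has the best Copeland score.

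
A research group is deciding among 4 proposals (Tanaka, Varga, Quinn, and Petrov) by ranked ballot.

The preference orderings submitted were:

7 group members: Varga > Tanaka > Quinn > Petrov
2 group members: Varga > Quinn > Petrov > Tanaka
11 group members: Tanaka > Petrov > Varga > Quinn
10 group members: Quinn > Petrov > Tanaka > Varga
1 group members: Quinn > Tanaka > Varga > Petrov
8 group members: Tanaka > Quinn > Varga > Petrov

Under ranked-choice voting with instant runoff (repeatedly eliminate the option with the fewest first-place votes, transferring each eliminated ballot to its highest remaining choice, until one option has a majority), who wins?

Tanaka

Round 1: Tanaka 19, Quinn 11, Varga 9, Petrov 0. Petrov has the fewest and is eliminated.
Round 2: Tanaka 19, Quinn 11, Varga 9. Varga has the fewest and is eliminated.
Round 3: Tanaka 26, Quinn 13. Tanaka has a majority.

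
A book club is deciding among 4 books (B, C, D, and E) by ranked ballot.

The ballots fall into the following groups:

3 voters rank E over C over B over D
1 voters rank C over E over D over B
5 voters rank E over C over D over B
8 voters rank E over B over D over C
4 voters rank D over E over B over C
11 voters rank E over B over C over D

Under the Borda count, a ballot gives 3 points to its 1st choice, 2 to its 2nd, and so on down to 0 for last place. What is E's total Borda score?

91

Borda scores:
  B: 3·1 + 0 + 5·0 + 8·2 + 4·1 + 11·2 = 45
  C: 3·2 + 3 + 5·2 + 8·0 + 4·0 + 11·1 = 30
  D: 3·0 + 1 + 5·1 + 8·1 + 4·3 + 11·0 = 26
  E: 3·3 + 2 + 5·3 + 8·3 + 4·2 + 11·3 = 91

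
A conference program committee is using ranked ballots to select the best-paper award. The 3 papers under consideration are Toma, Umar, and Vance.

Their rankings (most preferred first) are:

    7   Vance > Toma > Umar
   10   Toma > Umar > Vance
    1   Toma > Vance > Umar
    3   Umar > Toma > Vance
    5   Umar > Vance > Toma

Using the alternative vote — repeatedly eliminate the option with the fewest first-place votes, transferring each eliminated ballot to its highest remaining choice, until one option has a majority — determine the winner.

Toma

Round 1: Toma 11, Umar 8, Vance 7. Vance has the fewest and is eliminated.
Round 2: Toma 18, Umar 8. Toma has a majority.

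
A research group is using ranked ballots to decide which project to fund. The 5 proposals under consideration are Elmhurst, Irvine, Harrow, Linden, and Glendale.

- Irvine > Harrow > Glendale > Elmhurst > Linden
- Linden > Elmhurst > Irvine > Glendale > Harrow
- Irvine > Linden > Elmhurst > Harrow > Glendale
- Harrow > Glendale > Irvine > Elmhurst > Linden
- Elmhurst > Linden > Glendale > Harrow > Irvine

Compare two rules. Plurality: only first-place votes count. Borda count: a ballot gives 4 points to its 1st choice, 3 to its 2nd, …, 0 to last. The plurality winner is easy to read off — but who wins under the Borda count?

Irvine

Plurality first-place counts: Elmhurst 1, Irvine 2, Harrow 1, Linden 1, Glendale 0 → Irvine.
Borda totals: Elmhurst 11, Irvine 12, Harrow 9, Linden 10, Glendale 8 → Irvine.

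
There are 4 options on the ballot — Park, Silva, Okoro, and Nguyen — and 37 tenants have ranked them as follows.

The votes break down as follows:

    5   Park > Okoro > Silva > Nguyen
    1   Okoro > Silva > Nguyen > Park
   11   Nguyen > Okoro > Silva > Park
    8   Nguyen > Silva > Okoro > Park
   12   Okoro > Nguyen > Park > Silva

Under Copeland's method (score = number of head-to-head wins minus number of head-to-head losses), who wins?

Nguyen

Pairwise results:
  Park vs Silva: Silva wins 20–17.
  Park vs Okoro: Okoro wins 32–5.
  Park vs Nguyen: Nguyen wins 32–5.
  Silva vs Okoro: Okoro wins 29–8.
  Silva vs Nguyen: Nguyen wins 31–6.
  Okoro vs Nguyen: Nguyen wins 19–18.
Copeland scores (wins − losses):
  Park: 0 − 3 = -3
  Silva: 1 − 2 = -1
  Okoro: 2 − 1 = 1
  Nguyen: 3 − 0 = 3
Nguyen has the best Copeland score.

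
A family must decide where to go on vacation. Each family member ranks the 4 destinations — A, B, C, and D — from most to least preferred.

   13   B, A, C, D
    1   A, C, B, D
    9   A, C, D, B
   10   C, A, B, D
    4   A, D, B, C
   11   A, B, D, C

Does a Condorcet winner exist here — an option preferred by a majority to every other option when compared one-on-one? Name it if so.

A

Head-to-head results (48 voters total):
A vs B: A wins 35–13.
A vs C: A wins 38–10.
A vs D: A wins 48–0.
B vs C: B wins 28–20.
B vs D: B wins 35–13.
C vs D: C wins 33–15.
A beats each rival — B (35–13), C (38–10), D (48–0) — so A is the Condorcet winner.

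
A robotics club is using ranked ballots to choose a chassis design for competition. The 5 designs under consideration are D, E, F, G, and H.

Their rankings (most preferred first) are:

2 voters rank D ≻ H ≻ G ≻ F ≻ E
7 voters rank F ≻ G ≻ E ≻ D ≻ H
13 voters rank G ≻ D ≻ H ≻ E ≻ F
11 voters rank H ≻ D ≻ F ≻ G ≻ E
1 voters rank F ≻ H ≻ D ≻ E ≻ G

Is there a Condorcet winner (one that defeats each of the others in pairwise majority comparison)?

Head-to-head results (34 voters total):
D vs E: D wins 27–7.
D vs F: D wins 26–8.
D vs G: G wins 20–14.
D vs H: D wins 22–12.
E vs F: F wins 21–13.
E vs G: G wins 33–1.
E vs H: H wins 27–7.
F vs G: F wins 19–15.
F vs H: H wins 26–8.
G vs H: G wins 20–14.
No candidate beats all others: D beats F beats G beats D, a majority cycle.

No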